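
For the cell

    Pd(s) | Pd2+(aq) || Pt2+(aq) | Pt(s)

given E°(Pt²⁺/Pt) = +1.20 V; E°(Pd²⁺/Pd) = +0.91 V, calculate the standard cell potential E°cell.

By convention the left-hand electrode in cell notation is the anode (oxidation) and the right-hand electrode is the cathode (reduction).
E°cell = E°(right) − E°(left) = +1.20 − (+0.91) = +0.29 V.

+0.29 V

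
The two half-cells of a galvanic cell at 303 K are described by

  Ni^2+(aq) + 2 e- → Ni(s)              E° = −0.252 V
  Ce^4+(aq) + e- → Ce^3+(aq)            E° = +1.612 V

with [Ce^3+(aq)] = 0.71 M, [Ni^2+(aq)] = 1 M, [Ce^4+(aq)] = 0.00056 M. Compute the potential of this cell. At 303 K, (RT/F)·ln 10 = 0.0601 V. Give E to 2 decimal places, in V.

+1.68 V

Ce⁴⁺/Ce³⁺ is reduced (cathode, E° = +1.612 V) and Ni²⁺/Ni is oxidized (anode).
E°cell = E°cat − E°an = +1.612 − (−0.252) = +1.864 V; n = 2.
Balancing gives 2 Ce^4+(aq) + Ni(s) → 2 Ce^3+(aq) + Ni^2+(aq); hence Q = ([Ce^3+(aq)]^2·[Ni^2+(aq)]) / [Ce^4+(aq)]^2 = 1.61×10^6 (log Q = 6.206).
E = E° − (0.0601/n)·log Q = +1.864 − (0.0601/2)(6.206) = +1.68 V.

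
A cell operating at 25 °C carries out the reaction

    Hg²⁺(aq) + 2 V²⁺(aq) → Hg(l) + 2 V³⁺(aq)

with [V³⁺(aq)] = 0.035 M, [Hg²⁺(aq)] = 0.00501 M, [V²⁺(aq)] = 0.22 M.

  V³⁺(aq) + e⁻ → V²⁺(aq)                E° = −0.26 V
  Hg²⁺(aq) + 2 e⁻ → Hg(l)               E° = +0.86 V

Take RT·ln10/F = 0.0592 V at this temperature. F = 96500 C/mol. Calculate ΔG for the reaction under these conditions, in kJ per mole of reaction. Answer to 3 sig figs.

−212 kJ/mol

E°cell = +0.86 − (−0.26) = +1.12 V; the balanced reaction transfers n = 2 electrons.
The reaction quotient is [V³⁺(aq)]^2 / ([Hg²⁺(aq)]·[V²⁺(aq)]^2) = 5.05; by Nernst, E = +1.12 − (0.0592/2)(0.703) = +1.0992 V.
Finally ΔG = −nFE = −(2)(96500 C/mol)(+1.0992 V) = −212 kJ/mol.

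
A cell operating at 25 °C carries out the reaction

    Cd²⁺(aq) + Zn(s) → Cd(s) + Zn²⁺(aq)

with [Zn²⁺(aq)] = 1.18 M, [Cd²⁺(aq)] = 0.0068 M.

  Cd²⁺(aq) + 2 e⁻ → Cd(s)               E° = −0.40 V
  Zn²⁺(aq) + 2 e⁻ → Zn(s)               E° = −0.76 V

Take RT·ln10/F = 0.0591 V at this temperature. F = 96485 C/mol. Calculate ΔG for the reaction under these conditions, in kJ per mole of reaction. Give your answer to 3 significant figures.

The standard cell potential is −0.40 − (−0.76) = +0.36 V, with n = 2 electrons in the balanced equation.
Q = [Zn²⁺(aq)] / [Cd²⁺(aq)] = 174, so log Q = 2.239 and E = +0.36 − (0.0591/2)(2.239) = +0.2938 V.
Then ΔG = −nFE = −2 × 96485 × +0.2938 J/mol = −56.7 kJ/mol.

−56.7 kJ/mol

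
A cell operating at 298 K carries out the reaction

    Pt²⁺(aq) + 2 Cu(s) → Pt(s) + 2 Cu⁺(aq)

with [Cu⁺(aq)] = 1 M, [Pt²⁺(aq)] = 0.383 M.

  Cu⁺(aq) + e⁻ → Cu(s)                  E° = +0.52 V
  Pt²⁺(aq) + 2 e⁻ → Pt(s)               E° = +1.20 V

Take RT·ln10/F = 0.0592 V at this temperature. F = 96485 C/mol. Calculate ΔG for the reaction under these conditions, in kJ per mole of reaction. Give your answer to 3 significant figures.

The standard cell potential is +1.20 − (+0.52) = +0.68 V, with n = 2 electrons in the balanced equation.
Here Q = [Cu⁺(aq)]^2 / [Pt²⁺(aq)] = 2.61 (log Q = 0.417), giving E = +0.68 − (0.0592/2)·(0.417) = +0.6677 V.
Then ΔG = −nFE = −2 × 96485 × +0.6677 J/mol = −129 kJ/mol.

−129 kJ/mol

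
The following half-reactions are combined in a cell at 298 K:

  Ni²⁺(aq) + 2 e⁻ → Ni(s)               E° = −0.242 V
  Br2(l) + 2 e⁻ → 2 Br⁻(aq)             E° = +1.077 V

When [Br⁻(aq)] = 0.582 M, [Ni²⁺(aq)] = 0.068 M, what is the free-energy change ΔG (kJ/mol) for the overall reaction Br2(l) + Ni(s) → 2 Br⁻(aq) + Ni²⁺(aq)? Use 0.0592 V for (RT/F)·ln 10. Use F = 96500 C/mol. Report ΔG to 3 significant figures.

E°cell = +1.077 − (−0.242) = +1.319 V; the balanced reaction transfers n = 2 electrons.
Q = [Br⁻(aq)]^2·[Ni²⁺(aq)] = 0.023, so log Q = −1.638 and E = +1.319 − (0.0592/2)(−1.638) = +1.3675 V.
Then ΔG = −nFE = −2 × 96500 × +1.3675 J/mol = −264 kJ/mol.

−264 kJ/mol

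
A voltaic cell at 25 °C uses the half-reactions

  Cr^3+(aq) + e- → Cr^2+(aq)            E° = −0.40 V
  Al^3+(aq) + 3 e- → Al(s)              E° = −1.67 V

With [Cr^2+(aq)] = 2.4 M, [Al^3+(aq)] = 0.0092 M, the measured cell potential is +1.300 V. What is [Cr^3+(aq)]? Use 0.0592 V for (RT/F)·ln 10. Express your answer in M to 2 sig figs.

1.6 M

With Cr³⁺/Cr²⁺ at the cathode and Al³⁺/Al at the anode, E°cell = −0.40 − (−1.67) = +1.27 V (n = 3).
From the Nernst equation, log Q = n(E° − E)/0.0592 = 3·(+1.27 − (+1.300))/0.0592 = −1.520.
For 3 Cr^3+(aq) + Al(s) → 3 Cr^2+(aq) + Al^3+(aq), the reaction quotient is Q = ([Cr^2+(aq)]^3·[Al^3+(aq)]) / [Cr^3+(aq)]^3.
Substituting the known concentrations and solving, log [Cr^3+(aq)] = 0.208 and [Cr^3+(aq)] = 1.6 M.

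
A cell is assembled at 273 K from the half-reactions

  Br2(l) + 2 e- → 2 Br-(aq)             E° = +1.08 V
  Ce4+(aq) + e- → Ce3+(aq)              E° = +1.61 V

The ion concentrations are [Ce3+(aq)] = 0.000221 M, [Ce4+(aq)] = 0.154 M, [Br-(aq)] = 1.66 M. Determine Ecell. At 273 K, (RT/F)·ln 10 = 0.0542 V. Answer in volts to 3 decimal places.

+0.696 V

The Ce⁴⁺/Ce³⁺ couple has the more positive E°, so it is the cathode; Br₂/Br⁻ is the anode.
E°cell = +1.61 − (+1.08) = +0.53 V, with n = 2 electrons transferred.
The balanced reaction is 2 Ce4+(aq) + 2 Br-(aq) → 2 Ce3+(aq) + Br2(l), so Q = [Ce3+(aq)]^2 / ([Ce4+(aq)]^2·[Br-(aq)]^2) = 7.47×10^−7 and log Q = −6.126.
Applying E = E° − (RT ln10/nF)·log Q gives +0.53 − (0.0542/2)(−6.126) = +0.696 V.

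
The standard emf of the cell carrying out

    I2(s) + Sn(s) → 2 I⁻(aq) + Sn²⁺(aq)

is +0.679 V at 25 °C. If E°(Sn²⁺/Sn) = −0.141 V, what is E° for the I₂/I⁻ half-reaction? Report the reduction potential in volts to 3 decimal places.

+0.538 V

In the reaction as written the I₂/I⁻ couple is reduced (cathode) and Sn²⁺/Sn is oxidized (anode), so E°cell = E°(I₂/I⁻) − E°(Sn²⁺/Sn).
E°(I₂/I⁻) = E°cell + E°(anode) = +0.679 + (−0.141) = +0.538 V.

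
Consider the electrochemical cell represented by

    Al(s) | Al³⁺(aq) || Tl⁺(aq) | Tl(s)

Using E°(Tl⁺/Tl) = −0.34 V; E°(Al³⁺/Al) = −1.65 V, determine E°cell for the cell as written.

By convention the left-hand electrode in cell notation is the anode (oxidation) and the right-hand electrode is the cathode (reduction).
E°cell = E°(right) − E°(left) = −0.34 − (−1.65) = +1.31 V.

+1.31 V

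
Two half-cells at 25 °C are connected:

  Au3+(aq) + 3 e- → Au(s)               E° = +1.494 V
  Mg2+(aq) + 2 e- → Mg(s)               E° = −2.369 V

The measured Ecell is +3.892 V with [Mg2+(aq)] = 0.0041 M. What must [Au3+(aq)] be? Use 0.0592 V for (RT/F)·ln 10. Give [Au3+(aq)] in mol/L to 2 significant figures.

0.0077 M

The Au³⁺/Au couple has the larger reduction potential, so it is the cathode: E°cell = +1.494 − (−2.369) = +3.863 V and n = 6.
Since E = E° − (0.0592/n)·log Q, log Q = n(E° − E)/0.0592 = −2.939.
For 2 Au3+(aq) + 3 Mg(s) → 2 Au(s) + 3 Mg2+(aq), the reaction quotient is Q = [Mg2+(aq)]^3 / [Au3+(aq)]^2.
Solving for the unknown gives log [Au3+(aq)] = −2.111, so [Au3+(aq)] ≈ 0.0077 M.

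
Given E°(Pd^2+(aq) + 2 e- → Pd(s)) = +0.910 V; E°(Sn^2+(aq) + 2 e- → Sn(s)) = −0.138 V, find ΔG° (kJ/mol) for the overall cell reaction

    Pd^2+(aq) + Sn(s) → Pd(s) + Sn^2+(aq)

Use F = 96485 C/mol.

−202 kJ/mol

In the reaction as written Pd^2+(aq) is reduced, so the Pd²⁺/Pd couple is the cathode and Sn²⁺/Sn is the anode.
E°cell = +0.910 − (−0.138) = +1.048 V; balancing electrons gives n = 2.
ΔG° = −nFE°cell = −(2)(96485)(+1.048) J/mol = −202 kJ/mol.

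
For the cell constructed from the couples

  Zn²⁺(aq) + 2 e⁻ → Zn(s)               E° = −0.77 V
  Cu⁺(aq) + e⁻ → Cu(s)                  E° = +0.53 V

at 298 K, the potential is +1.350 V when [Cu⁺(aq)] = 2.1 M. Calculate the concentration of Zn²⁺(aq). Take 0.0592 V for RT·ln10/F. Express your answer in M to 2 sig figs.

0.090 M

The Cu⁺/Cu couple has the larger reduction potential, so it is the cathode: E°cell = +0.53 − (−0.77) = +1.30 V and n = 2.
Since E = E° − (0.0592/n)·log Q, log Q = n(E° − E)/0.0592 = −1.689.
Balancing electrons gives 2 Cu⁺(aq) + Zn(s) → 2 Cu(s) + Zn²⁺(aq); thus Q = [Zn²⁺(aq)] / [Cu⁺(aq)]^2.
Substituting the known concentrations and solving, log [Zn²⁺(aq)] = −1.045 and [Zn²⁺(aq)] = 0.090 M.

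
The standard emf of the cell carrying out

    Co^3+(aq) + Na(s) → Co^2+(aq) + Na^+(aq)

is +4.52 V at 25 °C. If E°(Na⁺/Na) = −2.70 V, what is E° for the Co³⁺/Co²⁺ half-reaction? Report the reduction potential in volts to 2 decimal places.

In the reaction as written the Co³⁺/Co²⁺ couple is reduced (cathode) and Na⁺/Na is oxidized (anode), so E°cell = E°(Co³⁺/Co²⁺) − E°(Na⁺/Na).
E°(Co³⁺/Co²⁺) = E°cell + E°(anode) = +4.52 + (−2.70) = +1.82 V.

+1.82 V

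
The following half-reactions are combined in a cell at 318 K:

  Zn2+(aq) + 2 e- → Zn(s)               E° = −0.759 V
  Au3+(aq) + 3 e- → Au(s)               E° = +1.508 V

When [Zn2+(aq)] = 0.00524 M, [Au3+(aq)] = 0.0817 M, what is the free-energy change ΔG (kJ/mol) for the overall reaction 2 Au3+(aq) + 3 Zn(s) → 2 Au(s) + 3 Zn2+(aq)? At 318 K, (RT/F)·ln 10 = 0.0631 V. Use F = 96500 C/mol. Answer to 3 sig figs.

The standard cell potential is +1.508 − (−0.759) = +2.267 V, with n = 6 electrons in the balanced equation.
The reaction quotient is [Zn2+(aq)]^3 / [Au3+(aq)]^2 = 2.16×10^−5; by Nernst, E = +2.267 − (0.0631/6)(−4.666) = +2.3161 V.
Then ΔG = −nFE = −6 × 96500 × +2.3161 J/mol = −1340 kJ/mol.

−1340 kJ/mol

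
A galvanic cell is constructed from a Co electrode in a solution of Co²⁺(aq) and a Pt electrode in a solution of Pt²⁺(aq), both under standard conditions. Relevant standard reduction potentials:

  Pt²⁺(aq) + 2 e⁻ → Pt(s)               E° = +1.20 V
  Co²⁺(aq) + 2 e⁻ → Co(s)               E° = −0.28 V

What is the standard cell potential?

The Pt²⁺/Pt couple has the higher E°, so Pt ion is reduced (cathode) and Co is oxidized (anode).
E°cell = E°(cathode) − E°(anode) = +1.20 − (−0.28) = +1.48 V.

+1.48 V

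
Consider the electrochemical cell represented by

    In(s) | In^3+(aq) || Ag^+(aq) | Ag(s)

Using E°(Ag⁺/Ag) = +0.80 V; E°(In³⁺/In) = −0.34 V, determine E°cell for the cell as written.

By convention the left-hand electrode in cell notation is the anode (oxidation) and the right-hand electrode is the cathode (reduction).
E°cell = E°(right) − E°(left) = +0.80 − (−0.34) = +1.14 V.

+1.14 V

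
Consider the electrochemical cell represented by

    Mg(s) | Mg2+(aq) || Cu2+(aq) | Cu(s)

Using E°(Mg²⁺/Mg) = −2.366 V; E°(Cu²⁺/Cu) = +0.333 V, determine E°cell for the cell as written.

By convention the left-hand electrode in cell notation is the anode (oxidation) and the right-hand electrode is the cathode (reduction).
E°cell = E°(right) − E°(left) = +0.333 − (−2.366) = +2.699 V.

+2.699 V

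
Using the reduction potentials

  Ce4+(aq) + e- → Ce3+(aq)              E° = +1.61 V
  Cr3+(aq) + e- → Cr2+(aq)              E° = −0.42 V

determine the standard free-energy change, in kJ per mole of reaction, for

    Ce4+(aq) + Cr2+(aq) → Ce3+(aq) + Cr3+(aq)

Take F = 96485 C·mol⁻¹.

−196 kJ/mol

In the reaction as written Ce4+(aq) is reduced, so the Ce⁴⁺/Ce³⁺ couple is the cathode and Cr³⁺/Cr²⁺ is the anode.
E°cell = +1.61 − (−0.42) = +2.03 V; balancing electrons gives n = 1.
ΔG° = −nFE°cell = −(1)(96485)(+2.03) J/mol = −196 kJ/mol.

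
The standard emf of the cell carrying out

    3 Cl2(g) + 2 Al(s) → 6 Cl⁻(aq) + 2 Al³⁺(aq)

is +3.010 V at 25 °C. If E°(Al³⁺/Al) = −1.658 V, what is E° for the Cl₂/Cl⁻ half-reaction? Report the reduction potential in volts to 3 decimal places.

+1.352 V

In the reaction as written the Cl₂/Cl⁻ couple is reduced (cathode) and Al³⁺/Al is oxidized (anode), so E°cell = E°(Cl₂/Cl⁻) − E°(Al³⁺/Al).
E°(Cl₂/Cl⁻) = E°cell + E°(anode) = +3.010 + (−1.658) = +1.352 V.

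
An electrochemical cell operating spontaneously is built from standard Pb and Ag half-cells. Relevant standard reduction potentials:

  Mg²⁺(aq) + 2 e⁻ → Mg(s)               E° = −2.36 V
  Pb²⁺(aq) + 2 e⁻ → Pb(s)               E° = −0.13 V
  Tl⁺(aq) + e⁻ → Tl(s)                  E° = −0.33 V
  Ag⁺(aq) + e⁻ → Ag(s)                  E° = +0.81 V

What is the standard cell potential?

The Ag⁺/Ag couple has the higher E°, so Ag ion is reduced (cathode) and Pb is oxidized (anode).
E°cell = E°(cathode) − E°(anode) = +0.81 − (−0.13) = +0.94 V.

+0.94 V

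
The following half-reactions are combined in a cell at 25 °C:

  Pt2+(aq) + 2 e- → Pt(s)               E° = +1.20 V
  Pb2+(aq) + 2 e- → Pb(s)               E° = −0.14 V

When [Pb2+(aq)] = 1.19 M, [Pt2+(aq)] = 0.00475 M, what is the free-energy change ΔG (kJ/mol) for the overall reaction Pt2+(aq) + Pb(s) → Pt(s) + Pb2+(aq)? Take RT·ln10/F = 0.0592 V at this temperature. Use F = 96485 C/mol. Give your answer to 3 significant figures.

The standard cell potential is +1.20 − (−0.14) = +1.34 V, with n = 2 electrons in the balanced equation.
Here Q = [Pb2+(aq)] / [Pt2+(aq)] = 251 (log Q = 2.399), giving E = +1.34 − (0.0592/2)·(2.399) = +1.2690 V.
Finally ΔG = −nFE = −(2)(96485 C/mol)(+1.2690 V) = −245 kJ/mol.

−245 kJ/mol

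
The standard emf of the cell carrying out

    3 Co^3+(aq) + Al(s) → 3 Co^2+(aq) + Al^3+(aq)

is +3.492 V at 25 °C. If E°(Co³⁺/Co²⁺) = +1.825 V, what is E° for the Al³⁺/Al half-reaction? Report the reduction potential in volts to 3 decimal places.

In the reaction as written the Co³⁺/Co²⁺ couple is reduced (cathode) and Al³⁺/Al is oxidized (anode), so E°cell = E°(Co³⁺/Co²⁺) − E°(Al³⁺/Al).
E°(Al³⁺/Al) = E°(cathode) − E°cell = +1.825 − (+3.492) = −1.667 V.

−1.667 V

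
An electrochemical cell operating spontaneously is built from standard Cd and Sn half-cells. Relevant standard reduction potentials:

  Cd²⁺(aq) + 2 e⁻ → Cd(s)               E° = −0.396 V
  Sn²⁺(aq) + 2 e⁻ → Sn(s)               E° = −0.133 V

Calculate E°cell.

+0.263 V

The Sn²⁺/Sn couple has the higher E°, so Sn ion is reduced (cathode) and Cd is oxidized (anode).
E°cell = E°(cathode) − E°(anode) = −0.133 − (−0.396) = +0.263 V.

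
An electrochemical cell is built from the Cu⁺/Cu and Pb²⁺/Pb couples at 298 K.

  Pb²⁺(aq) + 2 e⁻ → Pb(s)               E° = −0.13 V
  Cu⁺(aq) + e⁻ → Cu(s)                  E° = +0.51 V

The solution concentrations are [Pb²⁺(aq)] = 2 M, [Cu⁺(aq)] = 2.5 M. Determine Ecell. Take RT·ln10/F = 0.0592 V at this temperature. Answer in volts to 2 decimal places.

Cu⁺/Cu is reduced (cathode, E° = +0.51 V) and Pb²⁺/Pb is oxidized (anode).
E°cell = E°cat − E°an = +0.51 − (−0.13) = +0.64 V; n = 2.
Balancing gives 2 Cu⁺(aq) + Pb(s) → 2 Cu(s) + Pb²⁺(aq); hence Q = [Pb²⁺(aq)] / [Cu⁺(aq)]^2 = 0.32 (log Q = −0.495).
E = E° − (0.0592/n)·log Q = +0.64 − (0.0592/2)(−0.495) = +0.65 V.

+0.65 V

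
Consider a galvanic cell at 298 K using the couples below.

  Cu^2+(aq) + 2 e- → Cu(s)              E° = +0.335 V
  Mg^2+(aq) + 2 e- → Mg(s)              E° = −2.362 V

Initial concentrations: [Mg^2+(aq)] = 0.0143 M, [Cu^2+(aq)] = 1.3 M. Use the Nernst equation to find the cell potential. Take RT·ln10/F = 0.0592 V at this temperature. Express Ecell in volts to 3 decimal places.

+2.755 V

Cu²⁺/Cu is reduced (cathode, E° = +0.335 V) and Mg²⁺/Mg is oxidized (anode).
E°cell = E°cat − E°an = +0.335 − (−2.362) = +2.697 V; n = 2.
The balanced reaction is Cu^2+(aq) + Mg(s) → Cu(s) + Mg^2+(aq), so Q = [Mg^2+(aq)] / [Cu^2+(aq)] = 0.011 and log Q = −1.959.
E = E° − (0.0592/n)·log Q = +2.697 − (0.0592/2)(−1.959) = +2.755 V.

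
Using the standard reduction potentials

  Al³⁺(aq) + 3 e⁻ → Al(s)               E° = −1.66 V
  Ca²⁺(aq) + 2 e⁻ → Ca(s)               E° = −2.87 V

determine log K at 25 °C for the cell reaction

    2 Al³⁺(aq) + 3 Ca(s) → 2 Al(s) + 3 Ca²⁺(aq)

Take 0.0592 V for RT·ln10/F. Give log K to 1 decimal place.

The Al³⁺/Al couple is reduced (cathode); E°cell = −1.66 − (−2.87) = +1.21 V with n = 6.
At equilibrium E = 0, so log K = nE°cell / 0.0592 = (6)(+1.21) / 0.0592 = 122.6.

log K = 122.6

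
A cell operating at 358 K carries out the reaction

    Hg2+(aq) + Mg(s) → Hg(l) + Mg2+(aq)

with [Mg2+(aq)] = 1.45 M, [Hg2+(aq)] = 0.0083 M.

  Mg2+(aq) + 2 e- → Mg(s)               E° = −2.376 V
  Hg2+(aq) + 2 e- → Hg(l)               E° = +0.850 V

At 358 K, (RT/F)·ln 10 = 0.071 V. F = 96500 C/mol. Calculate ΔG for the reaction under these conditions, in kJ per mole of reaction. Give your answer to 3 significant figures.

−607 kJ/mol

E°cell = +0.850 − (−2.376) = +3.226 V; the balanced reaction transfers n = 2 electrons.
The reaction quotient is [Mg2+(aq)] / [Hg2+(aq)] = 175; by Nernst, E = +3.226 − (0.071/2)(2.242) = +3.1464 V.
ΔG = −nFE = −(2)(96500)(+3.1464) J/mol = −607 kJ/mol.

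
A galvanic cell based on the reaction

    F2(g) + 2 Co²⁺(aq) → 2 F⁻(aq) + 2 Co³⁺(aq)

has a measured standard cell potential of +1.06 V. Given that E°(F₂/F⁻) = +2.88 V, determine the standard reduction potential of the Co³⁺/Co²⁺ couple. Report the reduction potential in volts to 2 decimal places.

+1.82 V

In the reaction as written the F₂/F⁻ couple is reduced (cathode) and Co³⁺/Co²⁺ is oxidized (anode), so E°cell = E°(F₂/F⁻) − E°(Co³⁺/Co²⁺).
E°(Co³⁺/Co²⁺) = E°(cathode) − E°cell = +2.88 − (+1.06) = +1.82 V.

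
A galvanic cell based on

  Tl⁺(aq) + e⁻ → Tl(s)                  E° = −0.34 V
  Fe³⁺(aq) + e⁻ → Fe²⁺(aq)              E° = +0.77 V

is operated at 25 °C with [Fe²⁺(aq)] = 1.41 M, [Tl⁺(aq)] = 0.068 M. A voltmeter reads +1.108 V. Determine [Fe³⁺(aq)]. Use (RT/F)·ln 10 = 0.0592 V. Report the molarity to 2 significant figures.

Fe³⁺/Fe²⁺ is the cathode (higher E°); E°cell = +0.77 − (−0.34) = +1.11 V with n = 1.
From the Nernst equation, log Q = n(E° − E)/0.0592 = 1·(+1.11 − (+1.108))/0.0592 = 0.034.
Balancing electrons gives Fe³⁺(aq) + Tl(s) → Fe²⁺(aq) + Tl⁺(aq); thus Q = ([Fe²⁺(aq)]·[Tl⁺(aq)]) / [Fe³⁺(aq)].
Isolating [Fe³⁺(aq)] in Q = 10^{0.034} yields log [Fe³⁺(aq)] = −1.052, i.e. 0.089 M.

0.089 M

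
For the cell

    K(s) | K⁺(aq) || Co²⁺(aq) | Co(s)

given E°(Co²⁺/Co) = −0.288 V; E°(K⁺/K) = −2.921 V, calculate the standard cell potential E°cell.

By convention the left-hand electrode in cell notation is the anode (oxidation) and the right-hand electrode is the cathode (reduction).
E°cell = E°(right) − E°(left) = −0.288 − (−2.921) = +2.633 V.

+2.633 V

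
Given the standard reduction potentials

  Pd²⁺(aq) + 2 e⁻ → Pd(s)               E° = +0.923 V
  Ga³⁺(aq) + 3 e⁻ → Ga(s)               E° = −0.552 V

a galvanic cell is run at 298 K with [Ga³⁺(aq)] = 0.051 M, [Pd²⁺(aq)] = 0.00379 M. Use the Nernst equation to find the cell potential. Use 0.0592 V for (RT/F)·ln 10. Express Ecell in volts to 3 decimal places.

The Pd²⁺/Pd couple has the more positive E°, so it is the cathode; Ga³⁺/Ga is the anode.
E°cell = +0.923 − (−0.552) = +1.475 V, with n = 6 electrons transferred.
The balanced reaction is 3 Pd²⁺(aq) + 2 Ga(s) → 3 Pd(s) + 2 Ga³⁺(aq), so Q = [Ga³⁺(aq)]^2 / [Pd²⁺(aq)]^3 = 4.78×10^4 and log Q = 4.679.
By the Nernst equation, E = +1.475 − (0.0592/6)·(4.679) = +1.429 V.

+1.429 V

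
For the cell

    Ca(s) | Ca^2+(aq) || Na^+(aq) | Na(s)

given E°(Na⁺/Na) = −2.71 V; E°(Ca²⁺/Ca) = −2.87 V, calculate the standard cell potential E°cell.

+0.16 V

By convention the left-hand electrode in cell notation is the anode (oxidation) and the right-hand electrode is the cathode (reduction).
E°cell = E°(right) − E°(left) = −2.71 − (−2.87) = +0.16 V.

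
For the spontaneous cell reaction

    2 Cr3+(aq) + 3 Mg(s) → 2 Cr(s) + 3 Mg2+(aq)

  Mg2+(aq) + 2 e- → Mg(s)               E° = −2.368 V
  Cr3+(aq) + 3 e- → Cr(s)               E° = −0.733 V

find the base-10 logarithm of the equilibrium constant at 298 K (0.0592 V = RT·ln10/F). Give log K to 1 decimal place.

log K = 165.7

The Cr³⁺/Cr couple is reduced (cathode); E°cell = −0.733 − (−2.368) = +1.635 V with n = 6.
At equilibrium E = 0, so log K = nE°cell / 0.0592 = (6)(+1.635) / 0.0592 = 165.7.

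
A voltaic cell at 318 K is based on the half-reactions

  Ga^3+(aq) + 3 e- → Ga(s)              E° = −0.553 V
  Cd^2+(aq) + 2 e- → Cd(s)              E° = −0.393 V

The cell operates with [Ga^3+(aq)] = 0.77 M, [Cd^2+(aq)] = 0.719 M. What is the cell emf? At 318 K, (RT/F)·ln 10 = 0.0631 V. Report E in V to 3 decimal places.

+0.158 V

The Cd²⁺/Cd couple has the more positive E°, so it is the cathode; Ga³⁺/Ga is the anode.
The standard potential is −0.393 − (−0.553) = +0.160 V and the balanced reaction transfers n = 6 electrons.
The balanced reaction is 3 Cd^2+(aq) + 2 Ga(s) → 3 Cd(s) + 2 Ga^3+(aq), so Q = [Ga^3+(aq)]^2 / [Cd^2+(aq)]^3 = 1.6 and log Q = 0.203.
E = E° − (0.0631/n)·log Q = +0.160 − (0.0631/6)(0.203) = +0.158 V.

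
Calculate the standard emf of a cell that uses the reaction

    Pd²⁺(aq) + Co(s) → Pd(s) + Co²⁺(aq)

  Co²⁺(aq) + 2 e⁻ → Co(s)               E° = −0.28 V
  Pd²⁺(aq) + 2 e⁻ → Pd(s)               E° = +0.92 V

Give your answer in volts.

+1.20 V

Pd²⁺(aq) gains electrons, so the Pd²⁺/Pd couple is the cathode; the Co²⁺/Co couple is the anode.
E°cell = E°(cathode) − E°(anode) = +0.92 − (−0.28) = +1.20 V.
The positive value indicates the reaction is spontaneous as written.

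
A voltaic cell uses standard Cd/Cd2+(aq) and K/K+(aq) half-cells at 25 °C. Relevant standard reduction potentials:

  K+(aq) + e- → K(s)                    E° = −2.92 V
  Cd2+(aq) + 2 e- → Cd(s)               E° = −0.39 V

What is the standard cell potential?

Of the two couples in this cell, the one with the more positive reduction potential is reduced at the cathode: here that is Cd²⁺/Cd (−0.39 V); K⁺/K (−2.92 V) is the anode.
E°cell = E°(cathode) − E°(anode) = −0.39 − (−2.92) = +2.53 V.

+2.53 V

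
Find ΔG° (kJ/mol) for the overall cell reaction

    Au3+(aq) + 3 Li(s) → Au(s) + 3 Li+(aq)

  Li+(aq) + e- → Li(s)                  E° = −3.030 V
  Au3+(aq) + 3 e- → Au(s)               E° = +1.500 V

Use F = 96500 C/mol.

−1311 kJ/mol

In the reaction as written Au3+(aq) is reduced, so the Au³⁺/Au couple is the cathode and Li⁺/Li is the anode.
E°cell = +1.500 − (−3.030) = +4.530 V; balancing electrons gives n = 3.
ΔG° = −nFE°cell = −(3)(96500)(+4.530) J/mol = −1311 kJ/mol.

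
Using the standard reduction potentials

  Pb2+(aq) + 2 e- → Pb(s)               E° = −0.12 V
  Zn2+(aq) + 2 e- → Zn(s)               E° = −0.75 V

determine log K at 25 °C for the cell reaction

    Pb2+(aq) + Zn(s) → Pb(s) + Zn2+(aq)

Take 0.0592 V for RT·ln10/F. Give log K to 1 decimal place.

log K = 21.3

The Pb²⁺/Pb couple is reduced (cathode); E°cell = −0.12 − (−0.75) = +0.63 V with n = 2.
At equilibrium E = 0, so log K = nE°cell / 0.0592 = (2)(+0.63) / 0.0592 = 21.3.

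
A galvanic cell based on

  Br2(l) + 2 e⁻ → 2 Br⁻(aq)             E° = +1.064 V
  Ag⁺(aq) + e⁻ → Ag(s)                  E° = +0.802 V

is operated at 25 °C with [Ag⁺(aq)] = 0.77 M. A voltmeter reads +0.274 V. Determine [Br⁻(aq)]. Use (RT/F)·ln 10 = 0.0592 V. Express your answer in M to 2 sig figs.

Br₂/Br⁻ is the cathode (higher E°); E°cell = +1.064 − (+0.802) = +0.262 V with n = 2.
Since E = E° − (0.0592/n)·log Q, log Q = n(E° − E)/0.0592 = −0.405.
Balancing electrons gives Br2(l) + 2 Ag(s) → 2 Br⁻(aq) + 2 Ag⁺(aq); thus Q = [Br⁻(aq)]^2·[Ag⁺(aq)]^2.
Solving for the unknown gives log [Br⁻(aq)] = −0.089, so [Br⁻(aq)] ≈ 0.81 M.

0.81 M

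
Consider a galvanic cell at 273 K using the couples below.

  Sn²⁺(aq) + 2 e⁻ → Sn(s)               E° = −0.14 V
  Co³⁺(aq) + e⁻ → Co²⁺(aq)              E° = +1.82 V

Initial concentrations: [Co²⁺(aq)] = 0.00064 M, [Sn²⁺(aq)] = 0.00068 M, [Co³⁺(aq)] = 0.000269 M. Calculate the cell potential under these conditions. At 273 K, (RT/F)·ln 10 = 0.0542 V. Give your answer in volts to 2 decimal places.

+2.03 V

Co³⁺/Co²⁺ is reduced (cathode, E° = +1.82 V) and Sn²⁺/Sn is oxidized (anode).
E°cell = E°cat − E°an = +1.82 − (−0.14) = +1.96 V; n = 2.
For the overall reaction 2 Co³⁺(aq) + Sn(s) → 2 Co²⁺(aq) + Sn²⁺(aq), Q = ([Co²⁺(aq)]^2·[Sn²⁺(aq)]) / [Co³⁺(aq)]^2 = 0.00385, giving log Q = −2.415.
By the Nernst equation, E = +1.96 − (0.0542/2)·(−2.415) = +2.03 V.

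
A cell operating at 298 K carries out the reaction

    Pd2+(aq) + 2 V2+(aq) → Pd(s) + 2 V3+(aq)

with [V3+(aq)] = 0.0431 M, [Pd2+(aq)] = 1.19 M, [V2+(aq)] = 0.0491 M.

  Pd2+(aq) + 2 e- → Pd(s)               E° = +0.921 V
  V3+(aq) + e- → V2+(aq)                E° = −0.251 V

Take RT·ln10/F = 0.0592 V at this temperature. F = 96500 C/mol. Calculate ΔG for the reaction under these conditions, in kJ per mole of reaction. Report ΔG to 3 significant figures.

E°cell = +0.921 − (−0.251) = +1.172 V; the balanced reaction transfers n = 2 electrons.
The reaction quotient is [V3+(aq)]^2 / ([Pd2+(aq)]·[V2+(aq)]^2) = 0.648; by Nernst, E = +1.172 − (0.0592/2)(−0.189) = +1.1776 V.
Finally ΔG = −nFE = −(2)(96500 C/mol)(+1.1776 V) = −227 kJ/mol.

−227 kJ/mol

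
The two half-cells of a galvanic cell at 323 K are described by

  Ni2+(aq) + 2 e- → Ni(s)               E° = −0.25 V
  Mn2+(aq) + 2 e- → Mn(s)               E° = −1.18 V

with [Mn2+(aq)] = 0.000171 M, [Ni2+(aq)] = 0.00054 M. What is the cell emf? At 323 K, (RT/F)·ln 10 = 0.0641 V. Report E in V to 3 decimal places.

+0.946 V

Since E°(Ni²⁺/Ni) > E°(Mn²⁺/Mn), Ni²⁺/Ni serves as the cathode.
E°cell = E°cat − E°an = −0.25 − (−1.18) = +0.93 V; n = 2.
Balancing gives Ni2+(aq) + Mn(s) → Ni(s) + Mn2+(aq); hence Q = [Mn2+(aq)] / [Ni2+(aq)] = 0.317 (log Q = −0.499).
Applying E = E° − (RT ln10/nF)·log Q gives +0.93 − (0.0641/2)(−0.499) = +0.946 V.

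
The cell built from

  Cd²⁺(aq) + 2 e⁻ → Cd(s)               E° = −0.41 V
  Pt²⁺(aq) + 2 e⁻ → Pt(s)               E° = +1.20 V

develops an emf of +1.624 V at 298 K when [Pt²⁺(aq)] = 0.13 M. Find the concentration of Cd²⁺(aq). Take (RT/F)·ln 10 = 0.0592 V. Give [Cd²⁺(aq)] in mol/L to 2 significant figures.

0.044 M

Pt²⁺/Pt is the cathode (higher E°); E°cell = +1.20 − (−0.41) = +1.61 V with n = 2.
Since E = E° − (0.0592/n)·log Q, log Q = n(E° − E)/0.0592 = −0.473.
The balanced reaction is Pt²⁺(aq) + Cd(s) → Pt(s) + Cd²⁺(aq), so Q = [Cd²⁺(aq)] / [Pt²⁺(aq)].
Substituting the known concentrations and solving, log [Cd²⁺(aq)] = −1.359 and [Cd²⁺(aq)] = 0.044 M.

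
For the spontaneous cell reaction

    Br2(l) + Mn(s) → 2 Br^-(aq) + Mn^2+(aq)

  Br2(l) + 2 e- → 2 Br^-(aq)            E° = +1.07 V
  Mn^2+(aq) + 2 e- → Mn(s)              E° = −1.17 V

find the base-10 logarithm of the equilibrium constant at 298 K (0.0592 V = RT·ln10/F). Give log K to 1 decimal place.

The Br₂/Br⁻ couple is reduced (cathode); E°cell = +1.07 − (−1.17) = +2.24 V with n = 2.
At equilibrium E = 0, so log K = nE°cell / 0.0592 = (2)(+2.24) / 0.0592 = 75.7.

log K = 75.7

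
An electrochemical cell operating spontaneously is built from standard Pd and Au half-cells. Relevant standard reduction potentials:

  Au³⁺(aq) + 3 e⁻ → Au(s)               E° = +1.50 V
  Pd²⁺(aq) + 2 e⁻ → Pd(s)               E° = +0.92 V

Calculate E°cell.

The Au³⁺/Au couple has the higher E°, so Au ion is reduced (cathode) and Pd is oxidized (anode).
E°cell = E°(cathode) − E°(anode) = +1.50 − (+0.92) = +0.58 V.

+0.58 V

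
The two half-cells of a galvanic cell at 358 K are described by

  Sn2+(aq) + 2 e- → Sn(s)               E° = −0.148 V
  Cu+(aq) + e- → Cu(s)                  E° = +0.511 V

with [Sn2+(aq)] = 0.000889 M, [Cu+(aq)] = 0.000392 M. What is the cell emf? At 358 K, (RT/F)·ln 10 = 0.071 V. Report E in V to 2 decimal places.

Cu⁺/Cu is reduced (cathode, E° = +0.511 V) and Sn²⁺/Sn is oxidized (anode).
E°cell = E°cat − E°an = +0.511 − (−0.148) = +0.659 V; n = 2.
Balancing gives 2 Cu+(aq) + Sn(s) → 2 Cu(s) + Sn2+(aq); hence Q = [Sn2+(aq)] / [Cu+(aq)]^2 = 5.79×10^3 (log Q = 3.762).
By the Nernst equation, E = +0.659 − (0.071/2)·(3.762) = +0.53 V.

+0.53 V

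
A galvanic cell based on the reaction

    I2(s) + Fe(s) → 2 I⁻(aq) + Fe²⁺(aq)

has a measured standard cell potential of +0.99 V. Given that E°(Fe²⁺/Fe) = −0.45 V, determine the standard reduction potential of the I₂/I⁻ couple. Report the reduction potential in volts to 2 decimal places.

In the reaction as written the I₂/I⁻ couple is reduced (cathode) and Fe²⁺/Fe is oxidized (anode), so E°cell = E°(I₂/I⁻) − E°(Fe²⁺/Fe).
E°(I₂/I⁻) = E°cell + E°(anode) = +0.99 + (−0.45) = +0.54 V.

+0.54 V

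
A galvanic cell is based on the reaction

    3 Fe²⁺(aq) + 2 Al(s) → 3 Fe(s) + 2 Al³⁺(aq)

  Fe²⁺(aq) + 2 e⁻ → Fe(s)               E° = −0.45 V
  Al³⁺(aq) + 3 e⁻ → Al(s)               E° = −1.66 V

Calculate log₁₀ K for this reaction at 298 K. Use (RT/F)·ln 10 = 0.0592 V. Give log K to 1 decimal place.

The Fe²⁺/Fe couple is reduced (cathode); E°cell = −0.45 − (−1.66) = +1.21 V with n = 6.
At equilibrium E = 0, so log K = nE°cell / 0.0592 = (6)(+1.21) / 0.0592 = 122.6.

log K = 122.6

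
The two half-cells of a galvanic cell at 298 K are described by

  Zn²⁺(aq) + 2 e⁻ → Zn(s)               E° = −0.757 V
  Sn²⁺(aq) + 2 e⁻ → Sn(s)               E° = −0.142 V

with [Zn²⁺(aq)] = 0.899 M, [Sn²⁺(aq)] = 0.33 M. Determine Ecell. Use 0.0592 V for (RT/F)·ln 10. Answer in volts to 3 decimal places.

Sn²⁺/Sn is reduced (cathode, E° = −0.142 V) and Zn²⁺/Zn is oxidized (anode).
The standard potential is −0.142 − (−0.757) = +0.615 V and the balanced reaction transfers n = 2 electrons.
For the overall reaction Sn²⁺(aq) + Zn(s) → Sn(s) + Zn²⁺(aq), Q = [Zn²⁺(aq)] / [Sn²⁺(aq)] = 2.72, giving log Q = 0.435.
By the Nernst equation, E = +0.615 − (0.0592/2)·(0.435) = +0.602 V.

+0.602 V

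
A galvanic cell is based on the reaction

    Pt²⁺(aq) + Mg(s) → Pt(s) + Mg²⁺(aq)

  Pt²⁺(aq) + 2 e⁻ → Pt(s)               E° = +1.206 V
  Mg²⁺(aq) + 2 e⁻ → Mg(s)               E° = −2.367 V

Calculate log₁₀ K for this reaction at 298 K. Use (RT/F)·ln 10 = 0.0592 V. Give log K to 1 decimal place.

log K = 120.7

The Pt²⁺/Pt couple is reduced (cathode); E°cell = +1.206 − (−2.367) = +3.573 V with n = 2.
At equilibrium E = 0, so log K = nE°cell / 0.0592 = (2)(+3.573) / 0.0592 = 120.7.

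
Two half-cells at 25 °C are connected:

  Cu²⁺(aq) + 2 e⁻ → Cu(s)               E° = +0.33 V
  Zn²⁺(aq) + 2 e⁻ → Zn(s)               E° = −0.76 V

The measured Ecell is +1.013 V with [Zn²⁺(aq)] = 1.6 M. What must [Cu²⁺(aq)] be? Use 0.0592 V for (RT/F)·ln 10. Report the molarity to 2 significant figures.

0.0040 M

The Cu²⁺/Cu couple has the larger reduction potential, so it is the cathode: E°cell = +0.33 − (−0.76) = +1.09 V and n = 2.
Rearranging E = E° − (0.0592/n)·log Q gives log Q = 2(+1.09 − (+1.013))/0.0592 = 2.601.
The balanced reaction is Cu²⁺(aq) + Zn(s) → Cu(s) + Zn²⁺(aq), so Q = [Zn²⁺(aq)] / [Cu²⁺(aq)].
Substituting the known concentrations and solving, log [Cu²⁺(aq)] = −2.397 and [Cu²⁺(aq)] = 0.0040 M.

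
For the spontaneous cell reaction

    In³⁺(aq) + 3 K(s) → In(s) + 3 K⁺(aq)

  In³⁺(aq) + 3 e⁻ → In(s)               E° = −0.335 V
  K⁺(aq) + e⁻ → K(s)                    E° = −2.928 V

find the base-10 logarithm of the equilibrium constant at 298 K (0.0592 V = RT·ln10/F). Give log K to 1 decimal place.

The In³⁺/In couple is reduced (cathode); E°cell = −0.335 − (−2.928) = +2.593 V with n = 3.
At equilibrium E = 0, so log K = nE°cell / 0.0592 = (3)(+2.593) / 0.0592 = 131.4.

log K = 131.4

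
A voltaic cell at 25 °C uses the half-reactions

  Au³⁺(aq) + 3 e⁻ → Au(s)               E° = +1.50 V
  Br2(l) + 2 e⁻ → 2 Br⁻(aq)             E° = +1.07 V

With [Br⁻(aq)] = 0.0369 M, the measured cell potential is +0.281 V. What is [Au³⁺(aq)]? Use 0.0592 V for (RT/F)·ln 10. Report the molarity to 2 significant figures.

0.00056 M

With Au³⁺/Au at the cathode and Br₂/Br⁻ at the anode, E°cell = +1.50 − (+1.07) = +0.43 V (n = 6).
Since E = E° − (0.0592/n)·log Q, log Q = n(E° − E)/0.0592 = 15.101.
For 2 Au³⁺(aq) + 6 Br⁻(aq) → 2 Au(s) + 3 Br2(l), the reaction quotient is Q = 1 / ([Au³⁺(aq)]^2·[Br⁻(aq)]^6).
Solving for the unknown gives log [Au³⁺(aq)] = −3.252, so [Au³⁺(aq)] ≈ 0.00056 M.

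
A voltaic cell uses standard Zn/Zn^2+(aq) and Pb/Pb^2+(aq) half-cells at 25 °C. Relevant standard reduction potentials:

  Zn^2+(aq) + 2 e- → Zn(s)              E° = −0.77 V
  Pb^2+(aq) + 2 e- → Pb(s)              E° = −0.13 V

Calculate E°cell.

+0.64 V

Of the two couples in this cell, the one with the more positive reduction potential is reduced at the cathode: here that is Pb²⁺/Pb (−0.13 V); Zn²⁺/Zn (−0.77 V) is the anode.
E°cell = E°(cathode) − E°(anode) = −0.13 − (−0.77) = +0.64 V.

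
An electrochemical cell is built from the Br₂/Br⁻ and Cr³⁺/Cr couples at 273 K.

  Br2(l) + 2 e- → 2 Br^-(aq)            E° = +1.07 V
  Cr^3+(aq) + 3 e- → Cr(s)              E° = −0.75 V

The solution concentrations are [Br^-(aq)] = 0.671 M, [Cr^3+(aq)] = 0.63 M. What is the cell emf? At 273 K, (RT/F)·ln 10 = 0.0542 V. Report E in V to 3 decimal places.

The Br₂/Br⁻ couple has the more positive E°, so it is the cathode; Cr³⁺/Cr is the anode.
E°cell = +1.07 − (−0.75) = +1.82 V, with n = 6 electrons transferred.
The balanced reaction is 3 Br2(l) + 2 Cr(s) → 6 Br^-(aq) + 2 Cr^3+(aq), so Q = [Br^-(aq)]^6·[Cr^3+(aq)]^2 = 0.0362 and log Q = −1.441.
By the Nernst equation, E = +1.82 − (0.0542/6)·(−1.441) = +1.833 V.

+1.833 V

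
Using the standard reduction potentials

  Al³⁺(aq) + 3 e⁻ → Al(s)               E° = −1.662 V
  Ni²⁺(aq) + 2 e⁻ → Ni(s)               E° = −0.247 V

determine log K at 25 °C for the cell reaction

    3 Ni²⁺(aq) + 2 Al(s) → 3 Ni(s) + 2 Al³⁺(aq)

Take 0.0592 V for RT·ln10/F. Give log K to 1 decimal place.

log K = 143.4

The Ni²⁺/Ni couple is reduced (cathode); E°cell = −0.247 − (−1.662) = +1.415 V with n = 6.
At equilibrium E = 0, so log K = nE°cell / 0.0592 = (6)(+1.415) / 0.0592 = 143.4.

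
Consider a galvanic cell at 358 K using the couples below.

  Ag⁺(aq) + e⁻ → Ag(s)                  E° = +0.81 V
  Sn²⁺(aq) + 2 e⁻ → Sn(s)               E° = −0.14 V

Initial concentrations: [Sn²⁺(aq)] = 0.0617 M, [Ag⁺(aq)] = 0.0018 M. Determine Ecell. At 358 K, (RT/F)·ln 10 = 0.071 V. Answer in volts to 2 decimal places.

Ag⁺/Ag is reduced (cathode, E° = +0.81 V) and Sn²⁺/Sn is oxidized (anode).
The standard potential is +0.81 − (−0.14) = +0.95 V and the balanced reaction transfers n = 2 electrons.
Balancing gives 2 Ag⁺(aq) + Sn(s) → 2 Ag(s) + Sn²⁺(aq); hence Q = [Sn²⁺(aq)] / [Ag⁺(aq)]^2 = 1.9×10^4 (log Q = 4.280).
E = E° − (0.071/n)·log Q = +0.95 − (0.071/2)(4.280) = +0.80 V.

+0.80 V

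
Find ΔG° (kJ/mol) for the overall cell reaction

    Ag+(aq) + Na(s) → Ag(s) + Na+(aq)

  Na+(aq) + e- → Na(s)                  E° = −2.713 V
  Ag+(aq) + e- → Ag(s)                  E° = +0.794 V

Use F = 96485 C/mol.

−338 kJ/mol

In the reaction as written Ag+(aq) is reduced, so the Ag⁺/Ag couple is the cathode and Na⁺/Na is the anode.
E°cell = +0.794 − (−2.713) = +3.507 V; balancing electrons gives n = 1.
ΔG° = −nFE°cell = −(1)(96485)(+3.507) J/mol = −338 kJ/mol.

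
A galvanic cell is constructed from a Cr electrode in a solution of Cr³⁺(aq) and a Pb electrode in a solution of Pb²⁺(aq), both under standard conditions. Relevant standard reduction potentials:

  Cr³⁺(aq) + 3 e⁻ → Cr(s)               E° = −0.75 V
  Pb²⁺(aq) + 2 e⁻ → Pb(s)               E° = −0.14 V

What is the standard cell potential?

The Pb²⁺/Pb couple has the higher E°, so Pb ion is reduced (cathode) and Cr is oxidized (anode).
E°cell = E°(cathode) − E°(anode) = −0.14 − (−0.75) = +0.61 V.

+0.61 V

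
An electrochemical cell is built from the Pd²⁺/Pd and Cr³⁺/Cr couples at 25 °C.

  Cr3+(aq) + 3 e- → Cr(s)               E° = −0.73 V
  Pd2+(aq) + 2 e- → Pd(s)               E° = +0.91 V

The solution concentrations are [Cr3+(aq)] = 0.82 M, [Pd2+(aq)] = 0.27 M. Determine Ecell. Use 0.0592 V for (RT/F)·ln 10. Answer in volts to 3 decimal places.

+1.625 V

Since E°(Pd²⁺/Pd) > E°(Cr³⁺/Cr), Pd²⁺/Pd serves as the cathode.
E°cell = E°cat − E°an = +0.91 − (−0.73) = +1.64 V; n = 6.
For the overall reaction 3 Pd2+(aq) + 2 Cr(s) → 3 Pd(s) + 2 Cr3+(aq), Q = [Cr3+(aq)]^2 / [Pd2+(aq)]^3 = 34.2, giving log Q = 1.534.
Applying E = E° − (RT ln10/nF)·log Q gives +1.64 − (0.0592/6)(1.534) = +1.625 V.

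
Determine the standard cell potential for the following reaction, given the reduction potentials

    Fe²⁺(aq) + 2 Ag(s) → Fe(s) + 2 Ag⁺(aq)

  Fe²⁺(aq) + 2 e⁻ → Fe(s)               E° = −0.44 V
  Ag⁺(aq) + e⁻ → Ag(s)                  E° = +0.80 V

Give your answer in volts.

−1.24 V

Fe²⁺(aq) gains electrons, so the Fe²⁺/Fe couple is the cathode; the Ag⁺/Ag couple is the anode.
E°cell = E°(cathode) − E°(anode) = −0.44 − (+0.80) = −1.24 V.
The negative E°cell means the reaction is non-spontaneous in the direction written.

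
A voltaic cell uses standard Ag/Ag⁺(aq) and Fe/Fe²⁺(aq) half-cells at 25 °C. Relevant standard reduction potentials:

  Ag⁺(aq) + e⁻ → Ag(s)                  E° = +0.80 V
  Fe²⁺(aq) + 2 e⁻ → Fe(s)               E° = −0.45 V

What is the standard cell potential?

+1.25 V

The Ag⁺/Ag couple has the higher E°, so Ag ion is reduced (cathode) and Fe is oxidized (anode).
E°cell = E°(cathode) − E°(anode) = +0.80 − (−0.45) = +1.25 V.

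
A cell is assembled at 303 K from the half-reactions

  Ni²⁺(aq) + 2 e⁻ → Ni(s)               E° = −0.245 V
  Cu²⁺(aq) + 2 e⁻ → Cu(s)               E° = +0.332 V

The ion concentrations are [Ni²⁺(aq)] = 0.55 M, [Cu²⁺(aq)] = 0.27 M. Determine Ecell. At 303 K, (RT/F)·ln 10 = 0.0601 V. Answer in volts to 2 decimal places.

+0.57 V

Cu²⁺/Cu is reduced (cathode, E° = +0.332 V) and Ni²⁺/Ni is oxidized (anode).
E°cell = +0.332 − (−0.245) = +0.577 V, with n = 2 electrons transferred.
For the overall reaction Cu²⁺(aq) + Ni(s) → Cu(s) + Ni²⁺(aq), Q = [Ni²⁺(aq)] / [Cu²⁺(aq)] = 2.04, giving log Q = 0.309.
Applying E = E° − (RT ln10/nF)·log Q gives +0.577 − (0.0601/2)(0.309) = +0.57 V.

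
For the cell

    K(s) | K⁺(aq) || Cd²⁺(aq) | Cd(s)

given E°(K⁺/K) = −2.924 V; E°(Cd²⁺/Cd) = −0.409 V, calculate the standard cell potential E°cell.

+2.515 V

By convention the left-hand electrode in cell notation is the anode (oxidation) and the right-hand electrode is the cathode (reduction).
E°cell = E°(right) − E°(left) = −0.409 − (−2.924) = +2.515 V.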